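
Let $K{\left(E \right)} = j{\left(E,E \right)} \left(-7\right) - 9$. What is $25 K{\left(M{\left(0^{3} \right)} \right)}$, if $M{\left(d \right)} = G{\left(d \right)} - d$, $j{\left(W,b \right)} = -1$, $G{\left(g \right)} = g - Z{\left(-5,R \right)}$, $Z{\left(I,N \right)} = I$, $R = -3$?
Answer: $-50$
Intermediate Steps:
$G{\left(g \right)} = 5 + g$ ($G{\left(g \right)} = g - -5 = g + 5 = 5 + g$)
$M{\left(d \right)} = 5$ ($M{\left(d \right)} = \left(5 + d\right) - d = 5$)
$K{\left(E \right)} = -2$ ($K{\left(E \right)} = \left(-1\right) \left(-7\right) - 9 = 7 - 9 = -2$)
$25 K{\left(M{\left(0^{3} \right)} \right)} = 25 \left(-2\right) = -50$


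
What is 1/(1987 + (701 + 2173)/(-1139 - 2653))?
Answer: 632/1255305 ≈ 0.00050346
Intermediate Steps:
1/(1987 + (701 + 2173)/(-1139 - 2653)) = 1/(1987 + 2874/(-3792)) = 1/(1987 + 2874*(-1/3792)) = 1/(1987 - 479/632) = 1/(1255305/632) = 632/1255305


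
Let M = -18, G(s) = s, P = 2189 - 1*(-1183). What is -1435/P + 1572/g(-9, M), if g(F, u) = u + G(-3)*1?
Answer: -1776973/23604 ≈ -75.283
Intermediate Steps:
P = 3372 (P = 2189 + 1183 = 3372)
g(F, u) = -3 + u (g(F, u) = u - 3*1 = u - 3 = -3 + u)
-1435/P + 1572/g(-9, M) = -1435/3372 + 1572/(-3 - 18) = -1435*1/3372 + 1572/(-21) = -1435/3372 + 1572*(-1/21) = -1435/3372 - 524/7 = -1776973/23604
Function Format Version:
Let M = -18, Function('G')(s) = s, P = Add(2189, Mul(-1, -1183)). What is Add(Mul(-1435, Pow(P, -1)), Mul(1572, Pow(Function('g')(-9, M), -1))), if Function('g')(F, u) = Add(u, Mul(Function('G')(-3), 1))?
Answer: Rational(-1776973, 23604) ≈ -75.283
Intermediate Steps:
P = 3372 (P = Add(2189, 1183) = 3372)
Function('g')(F, u) = Add(-3, u) (Function('g')(F, u) = Add(u, Mul(-3, 1)) = Add(u, -3) = Add(-3, u))
Add(Mul(-1435, Pow(P, -1)), Mul(1572, Pow(Function('g')(-9, M), -1))) = Add(Mul(-1435, Pow(3372, -1)), Mul(1572, Pow(Add(-3, -18), -1))) = Add(Mul(-1435, Rational(1, 3372)), Mul(1572, Pow(-21, -1))) = Add(Rational(-1435, 3372), Mul(1572, Rational(-1, 21))) = Add(Rational(-1435, 3372), Rational(-524, 7)) = Rational(-1776973, 23604)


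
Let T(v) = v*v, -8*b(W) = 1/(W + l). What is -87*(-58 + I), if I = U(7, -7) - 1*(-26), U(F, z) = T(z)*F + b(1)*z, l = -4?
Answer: -216253/8 ≈ -27032.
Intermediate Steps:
b(W) = -1/(8*(-4 + W)) (b(W) = -1/(8*(W - 4)) = -1/(8*(-4 + W)))
T(v) = v²
U(F, z) = z/24 + F*z² (U(F, z) = z²*F + (-1/(-32 + 8*1))*z = F*z² + (-1/(-32 + 8))*z = F*z² + (-1/(-24))*z = F*z² + (-1*(-1/24))*z = F*z² + z/24 = z/24 + F*z²)
I = 8849/24 (I = -7*(1/24 + 7*(-7)) - 1*(-26) = -7*(1/24 - 49) + 26 = -7*(-1175/24) + 26 = 8225/24 + 26 = 8849/24 ≈ 368.71)
-87*(-58 + I) = -87*(-58 + 8849/24) = -87*7457/24 = -216253/8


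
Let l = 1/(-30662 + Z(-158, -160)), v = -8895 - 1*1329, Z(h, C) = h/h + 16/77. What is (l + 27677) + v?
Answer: 41204456016/2360881 ≈ 17453.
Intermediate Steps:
Z(h, C) = 93/77 (Z(h, C) = 1 + 16*(1/77) = 1 + 16/77 = 93/77)
v = -10224 (v = -8895 - 1329 = -10224)
l = -77/2360881 (l = 1/(-30662 + 93/77) = 1/(-2360881/77) = -77/2360881 ≈ -3.2615e-5)
(l + 27677) + v = (-77/2360881 + 27677) - 10224 = 65342103360/2360881 - 10224 = 41204456016/2360881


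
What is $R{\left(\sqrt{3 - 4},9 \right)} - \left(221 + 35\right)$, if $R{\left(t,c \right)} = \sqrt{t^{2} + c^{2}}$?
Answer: $-256 + 4 \sqrt{5} \approx -247.06$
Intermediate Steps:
$R{\left(t,c \right)} = \sqrt{c^{2} + t^{2}}$
$R{\left(\sqrt{3 - 4},9 \right)} - \left(221 + 35\right) = \sqrt{9^{2} + \left(\sqrt{3 - 4}\right)^{2}} - \left(221 + 35\right) = \sqrt{81 + \left(\sqrt{-1}\right)^{2}} - 256 = \sqrt{81 + i^{2}} - 256 = \sqrt{81 - 1} - 256 = \sqrt{80} - 256 = 4 \sqrt{5} - 256 = -256 + 4 \sqrt{5}$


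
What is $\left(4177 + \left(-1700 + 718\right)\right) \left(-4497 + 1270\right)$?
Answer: $-10310265$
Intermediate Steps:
$\left(4177 + \left(-1700 + 718\right)\right) \left(-4497 + 1270\right) = \left(4177 - 982\right) \left(-3227\right) = 3195 \left(-3227\right) = -10310265$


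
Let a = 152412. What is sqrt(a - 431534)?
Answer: I*sqrt(279122) ≈ 528.32*I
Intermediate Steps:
sqrt(a - 431534) = sqrt(152412 - 431534) = sqrt(-279122) = I*sqrt(279122)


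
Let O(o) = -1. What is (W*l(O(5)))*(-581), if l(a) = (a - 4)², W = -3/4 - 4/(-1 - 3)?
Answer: -14525/4 ≈ -3631.3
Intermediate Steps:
W = ¼ (W = -3*¼ - 4/(-4) = -¾ - 4*(-¼) = -¾ + 1 = ¼ ≈ 0.25000)
l(a) = (-4 + a)²
(W*l(O(5)))*(-581) = ((-4 - 1)²/4)*(-581) = ((¼)*(-5)²)*(-581) = ((¼)*25)*(-581) = (25/4)*(-581) = -14525/4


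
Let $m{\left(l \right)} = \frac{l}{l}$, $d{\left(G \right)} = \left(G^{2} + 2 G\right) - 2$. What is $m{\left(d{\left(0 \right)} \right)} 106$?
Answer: $106$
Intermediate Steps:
$d{\left(G \right)} = -2 + G^{2} + 2 G$
$m{\left(l \right)} = 1$
$m{\left(d{\left(0 \right)} \right)} 106 = 1 \cdot 106 = 106$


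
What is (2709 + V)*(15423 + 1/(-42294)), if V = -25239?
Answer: -2449387855555/7049 ≈ -3.4748e+8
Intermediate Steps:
(2709 + V)*(15423 + 1/(-42294)) = (2709 - 25239)*(15423 + 1/(-42294)) = -22530*(15423 - 1/42294) = -22530*652300361/42294 = -2449387855555/7049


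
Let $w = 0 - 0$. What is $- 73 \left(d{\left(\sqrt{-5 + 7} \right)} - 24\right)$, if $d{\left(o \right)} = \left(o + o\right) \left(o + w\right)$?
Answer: $1460$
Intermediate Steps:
$w = 0$ ($w = 0 + 0 = 0$)
$d{\left(o \right)} = 2 o^{2}$ ($d{\left(o \right)} = \left(o + o\right) \left(o + 0\right) = 2 o o = 2 o^{2}$)
$- 73 \left(d{\left(\sqrt{-5 + 7} \right)} - 24\right) = - 73 \left(2 \left(\sqrt{-5 + 7}\right)^{2} - 24\right) = - 73 \left(2 \left(\sqrt{2}\right)^{2} - 24\right) = - 73 \left(2 \cdot 2 - 24\right) = - 73 \left(4 - 24\right) = \left(-73\right) \left(-20\right) = 1460$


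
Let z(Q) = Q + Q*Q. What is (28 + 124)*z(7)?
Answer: 8512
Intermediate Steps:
z(Q) = Q + Q**2
(28 + 124)*z(7) = (28 + 124)*(7*(1 + 7)) = 152*(7*8) = 152*56 = 8512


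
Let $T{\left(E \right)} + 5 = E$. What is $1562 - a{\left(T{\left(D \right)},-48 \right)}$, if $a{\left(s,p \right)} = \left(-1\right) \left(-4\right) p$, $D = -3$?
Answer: $1754$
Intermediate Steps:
$T{\left(E \right)} = -5 + E$
$a{\left(s,p \right)} = 4 p$
$1562 - a{\left(T{\left(D \right)},-48 \right)} = 1562 - 4 \left(-48\right) = 1562 - -192 = 1562 + 192 = 1754$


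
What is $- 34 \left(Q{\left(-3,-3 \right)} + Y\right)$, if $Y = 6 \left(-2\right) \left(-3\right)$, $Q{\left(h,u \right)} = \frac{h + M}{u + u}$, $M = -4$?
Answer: $- \frac{3791}{3} \approx -1263.7$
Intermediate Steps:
$Q{\left(h,u \right)} = \frac{-4 + h}{2 u}$ ($Q{\left(h,u \right)} = \frac{h - 4}{u + u} = \frac{-4 + h}{2 u}$)
$Y = 36$ ($Y = \left(-12\right) \left(-3\right) = 36$)
$- 34 \left(Q{\left(-3,-3 \right)} + Y\right) = - 34 \left(\frac{-4 - 3}{2 \left(-3\right)} + 36\right) = - 34 \left(\frac{1}{2} \left(- \frac{1}{3}\right) \left(-7\right) + 36\right) = - 34 \left(\frac{7}{6} + 36\right) = \left(-34\right) \frac{223}{6} = - \frac{3791}{3}$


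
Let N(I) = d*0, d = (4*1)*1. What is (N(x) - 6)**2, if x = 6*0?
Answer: 36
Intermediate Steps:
d = 4 (d = 4*1 = 4)
x = 0
N(I) = 0 (N(I) = 4*0 = 0)
(N(x) - 6)**2 = (0 - 6)**2 = (-6)**2 = 36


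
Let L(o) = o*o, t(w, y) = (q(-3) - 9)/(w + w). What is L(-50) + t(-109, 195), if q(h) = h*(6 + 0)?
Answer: 545027/218 ≈ 2500.1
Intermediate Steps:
q(h) = 6*h (q(h) = h*6 = 6*h)
t(w, y) = -27/(2*w) (t(w, y) = (6*(-3) - 9)/(w + w) = (-18 - 9)/((2*w)) = -27/(2*w))
L(o) = o²
L(-50) + t(-109, 195) = (-50)² - 27/2/(-109) = 2500 - 27/2*(-1/109) = 2500 + 27/218 = 545027/218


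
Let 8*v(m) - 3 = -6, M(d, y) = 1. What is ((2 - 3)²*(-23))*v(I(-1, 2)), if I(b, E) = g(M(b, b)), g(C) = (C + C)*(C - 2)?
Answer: 69/8 ≈ 8.6250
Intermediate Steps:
g(C) = 2*C*(-2 + C) (g(C) = (2*C)*(-2 + C) = 2*C*(-2 + C))
I(b, E) = -2 (I(b, E) = 2*1*(-2 + 1) = 2*1*(-1) = -2)
v(m) = -3/8 (v(m) = 3/8 + (⅛)*(-6) = 3/8 - ¾ = -3/8)
((2 - 3)²*(-23))*v(I(-1, 2)) = ((2 - 3)²*(-23))*(-3/8) = ((-1)²*(-23))*(-3/8) = (1*(-23))*(-3/8) = -23*(-3/8) = 69/8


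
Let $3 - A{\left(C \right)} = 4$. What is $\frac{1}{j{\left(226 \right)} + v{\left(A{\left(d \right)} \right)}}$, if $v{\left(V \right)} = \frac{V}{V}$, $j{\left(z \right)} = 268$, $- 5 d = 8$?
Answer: $\frac{1}{269} \approx 0.0037175$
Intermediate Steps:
$d = - \frac{8}{5}$ ($d = \left(- \frac{1}{5}\right) 8 = - \frac{8}{5} \approx -1.6$)
$A{\left(C \right)} = -1$ ($A{\left(C \right)} = 3 - 4 = -1$)
$v{\left(V \right)} = 1$
$\frac{1}{j{\left(226 \right)} + v{\left(A{\left(d \right)} \right)}} = \frac{1}{268 + 1} = \frac{1}{269}$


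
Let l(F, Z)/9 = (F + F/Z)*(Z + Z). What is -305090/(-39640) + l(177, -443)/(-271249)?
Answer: 13857688109/1075231036 ≈ 12.888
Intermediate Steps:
l(F, Z) = 18*Z*(F + F/Z) (l(F, Z) = 9*((F + F/Z)*(Z + Z)) = 9*((F + F/Z)*(2*Z)) = 9*(2*Z*(F + F/Z)) = 18*Z*(F + F/Z))
-305090/(-39640) + l(177, -443)/(-271249) = -305090/(-39640) + (18*177*(1 - 443))/(-271249) = -305090*(-1/39640) + (18*177*(-442))*(-1/271249) = 30509/3964 - 1408212*(-1/271249) = 30509/3964 + 1408212/271249 = 13857688109/1075231036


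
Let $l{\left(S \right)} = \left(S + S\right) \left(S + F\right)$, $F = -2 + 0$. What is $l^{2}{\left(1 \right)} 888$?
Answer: $3552$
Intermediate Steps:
$F = -2$
$l{\left(S \right)} = 2 S \left(-2 + S\right)$ ($l{\left(S \right)} = \left(S + S\right) \left(S - 2\right) = 2 S \left(-2 + S\right)$)
$l^{2}{\left(1 \right)} 888 = \left(2 \cdot 1 \left(-2 + 1\right)\right)^{2} \cdot 888 = \left(2 \cdot 1 \left(-1\right)\right)^{2} \cdot 888 = \left(-2\right)^{2} \cdot 888 = 4 \cdot 888 = 3552$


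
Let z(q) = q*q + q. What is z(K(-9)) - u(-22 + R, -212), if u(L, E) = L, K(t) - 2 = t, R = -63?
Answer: 127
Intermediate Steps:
K(t) = 2 + t
z(q) = q + q**2 (z(q) = q**2 + q = q + q**2)
z(K(-9)) - u(-22 + R, -212) = (2 - 9)*(1 + (2 - 9)) - (-22 - 63) = -7*(1 - 7) - 1*(-85) = -7*(-6) + 85 = 42 + 85 = 127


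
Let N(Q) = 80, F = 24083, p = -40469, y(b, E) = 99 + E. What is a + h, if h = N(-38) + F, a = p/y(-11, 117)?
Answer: 5178739/216 ≈ 23976.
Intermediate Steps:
a = -40469/216 (a = -40469/(99 + 117) = -40469/216 ≈ -187.36)
h = 24163 (h = 80 + 24083 = 24163)
a + h = -40469/216 + 24163 = 5178739/216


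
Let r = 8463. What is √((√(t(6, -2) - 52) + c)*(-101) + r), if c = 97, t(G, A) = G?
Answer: √(-1334 - 101*I*√46) ≈ 9.0995 - 37.64*I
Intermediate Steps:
√((√(t(6, -2) - 52) + c)*(-101) + r) = √((√(6 - 52) + 97)*(-101) + 8463) = √((√(-46) + 97)*(-101) + 8463) = √((I*√46 + 97)*(-101) + 8463) = √((97 + I*√46)*(-101) + 8463) = √((-9797 - 101*I*√46) + 8463) = √(-1334 - 101*I*√46)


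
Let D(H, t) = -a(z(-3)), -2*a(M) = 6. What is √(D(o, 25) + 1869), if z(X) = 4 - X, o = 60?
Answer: 12*√13 ≈ 43.267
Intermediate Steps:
a(M) = -3 (a(M) = -½*6 = -3)
D(H, t) = 3 (D(H, t) = -1*(-3) = 3)
√(D(o, 25) + 1869) = √(3 + 1869) = √1872 = 12*√13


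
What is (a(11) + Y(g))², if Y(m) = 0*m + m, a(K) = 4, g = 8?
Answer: 144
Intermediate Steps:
Y(m) = m (Y(m) = 0 + m = m)
(a(11) + Y(g))² = (4 + 8)² = 12² = 144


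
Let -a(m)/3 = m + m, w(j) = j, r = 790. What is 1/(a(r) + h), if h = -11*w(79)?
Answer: -1/5609 ≈ -0.00017828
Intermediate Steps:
h = -869 (h = -11*79 = -869)
a(m) = -6*m (a(m) = -3*(m + m) = -6*m)
1/(a(r) + h) = 1/(-6*790 - 869) = 1/(-4740 - 869) = 1/(-5609) = -1/5609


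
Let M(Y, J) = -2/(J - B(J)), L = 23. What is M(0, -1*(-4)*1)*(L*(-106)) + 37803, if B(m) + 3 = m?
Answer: 118285/3 ≈ 39428.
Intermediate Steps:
B(m) = -3 + m
M(Y, J) = -⅔ (M(Y, J) = -2/(J - (-3 + J)) = -2/(J + (3 - J)) = -2/3 = -2*⅓ = -⅔)
M(0, -1*(-4)*1)*(L*(-106)) + 37803 = -46*(-106)/3 + 37803 = -⅔*(-2438) + 37803 = 4876/3 + 37803 = 118285/3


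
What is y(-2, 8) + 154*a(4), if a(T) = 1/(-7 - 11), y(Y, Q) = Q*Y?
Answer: -221/9 ≈ -24.556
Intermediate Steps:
a(T) = -1/18 (a(T) = 1/(-18) = -1/18)
y(-2, 8) + 154*a(4) = 8*(-2) + 154*(-1/18) = -16 - 77/9 = -221/9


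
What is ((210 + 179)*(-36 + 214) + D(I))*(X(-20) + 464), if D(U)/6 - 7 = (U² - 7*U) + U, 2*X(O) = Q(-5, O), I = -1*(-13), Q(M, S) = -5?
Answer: 32226545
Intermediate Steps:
I = 13
X(O) = -5/2 (X(O) = (½)*(-5) = -5/2)
D(U) = 42 - 36*U + 6*U² (D(U) = 42 + 6*((U² - 7*U) + U) = 42 + 6*(U² - 6*U) = 42 + (-36*U + 6*U²) = 42 - 36*U + 6*U²)
((210 + 179)*(-36 + 214) + D(I))*(X(-20) + 464) = ((210 + 179)*(-36 + 214) + (42 - 36*13 + 6*13²))*(-5/2 + 464) = (389*178 + (42 - 468 + 6*169))*(923/2) = (69242 + (42 - 468 + 1014))*(923/2) = (69242 + 588)*(923/2) = 69830*(923/2) = 32226545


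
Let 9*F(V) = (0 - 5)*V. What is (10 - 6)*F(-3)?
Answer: 20/3 ≈ 6.6667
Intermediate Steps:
F(V) = -5*V/9 (F(V) = ((0 - 5)*V)/9 = (-5*V)/9 = -5*V/9)
(10 - 6)*F(-3) = (10 - 6)*(-5/9*(-3)) = 4*(5/3) = 20/3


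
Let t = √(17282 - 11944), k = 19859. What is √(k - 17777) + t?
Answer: √2082 + √5338 ≈ 118.69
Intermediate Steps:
t = √5338 ≈ 73.062
√(k - 17777) + t = √(19859 - 17777) + √5338 = √2082 + √5338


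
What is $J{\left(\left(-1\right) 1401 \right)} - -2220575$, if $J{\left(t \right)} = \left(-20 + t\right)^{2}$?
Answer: $4239816$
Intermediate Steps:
$J{\left(\left(-1\right) 1401 \right)} - -2220575 = \left(-20 - 1401\right)^{2} - -2220575 = \left(-20 - 1401\right)^{2} + 2220575 = \left(-1421\right)^{2} + 2220575 = 2019241 + 2220575 = 4239816$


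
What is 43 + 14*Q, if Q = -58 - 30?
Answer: -1189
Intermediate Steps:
Q = -88
43 + 14*Q = 43 + 14*(-88) = 43 - 1232 = -1189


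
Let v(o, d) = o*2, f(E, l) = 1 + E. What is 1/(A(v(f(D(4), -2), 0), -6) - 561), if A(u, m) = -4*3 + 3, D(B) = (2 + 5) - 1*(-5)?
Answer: -1/570 ≈ -0.0017544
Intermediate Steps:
D(B) = 12 (D(B) = 7 + 5 = 12)
v(o, d) = 2*o
A(u, m) = -9 (A(u, m) = -12 + 3 = -9)
1/(A(v(f(D(4), -2), 0), -6) - 561) = 1/(-9 - 561) = 1/(-570) = -1/570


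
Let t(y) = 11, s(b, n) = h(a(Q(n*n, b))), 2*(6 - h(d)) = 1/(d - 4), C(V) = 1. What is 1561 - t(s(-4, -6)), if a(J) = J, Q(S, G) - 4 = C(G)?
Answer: 1550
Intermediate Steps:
Q(S, G) = 5 (Q(S, G) = 4 + 1 = 5)
h(d) = 6 - 1/(2*(-4 + d)) (h(d) = 6 - 1/(2*(d - 4)) = 6 - 1/(2*(-4 + d)))
s(b, n) = 11/2 (s(b, n) = (-49 + 12*5)/(2*(-4 + 5)) = (½)*(-49 + 60)/1 = (½)*1*11 = 11/2)
1561 - t(s(-4, -6)) = 1561 - 1*11 = 1561 - 11 = 1550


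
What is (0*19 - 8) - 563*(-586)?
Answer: 329910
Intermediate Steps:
(0*19 - 8) - 563*(-586) = (0 - 8) + 329918 = -8 + 329918 = 329910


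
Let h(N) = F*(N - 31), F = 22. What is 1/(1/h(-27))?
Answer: -1276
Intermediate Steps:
h(N) = -682 + 22*N (h(N) = 22*(N - 31) = 22*(-31 + N) = -682 + 22*N)
1/(1/h(-27)) = 1/(1/(-682 + 22*(-27))) = 1/(1/(-682 - 594)) = 1/(1/(-1276)) = 1/(-1/1276) = -1276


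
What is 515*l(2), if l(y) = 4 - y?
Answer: 1030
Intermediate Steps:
515*l(2) = 515*(4 - 1*2) = 515*(4 - 2) = 515*2 = 1030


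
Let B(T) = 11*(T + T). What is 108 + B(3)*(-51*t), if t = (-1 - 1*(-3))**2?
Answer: -13356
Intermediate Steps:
B(T) = 22*T (B(T) = 11*(2*T) = 22*T)
t = 4 (t = (-1 + 3)**2 = 2**2 = 4)
108 + B(3)*(-51*t) = 108 + (22*3)*(-51*4) = 108 + 66*(-204) = 108 - 13464 = -13356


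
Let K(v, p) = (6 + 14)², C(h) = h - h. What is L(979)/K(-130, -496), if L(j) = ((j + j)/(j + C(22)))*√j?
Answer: √979/200 ≈ 0.15644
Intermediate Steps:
C(h) = 0
K(v, p) = 400 (K(v, p) = 20² = 400)
L(j) = 2*√j (L(j) = ((j + j)/(j + 0))*√j = ((2*j)/j)*√j = 2*√j)
L(979)/K(-130, -496) = (2*√979)/400 = (2*√979)*(1/400) = √979/200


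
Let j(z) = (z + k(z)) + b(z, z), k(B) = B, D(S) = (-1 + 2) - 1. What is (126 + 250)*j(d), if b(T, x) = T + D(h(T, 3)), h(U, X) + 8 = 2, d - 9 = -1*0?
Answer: 10152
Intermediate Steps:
d = 9 (d = 9 - 1*0 = 9 + 0 = 9)
h(U, X) = -6 (h(U, X) = -8 + 2 = -6)
D(S) = 0 (D(S) = 1 - 1 = 0)
b(T, x) = T (b(T, x) = T + 0 = T)
j(z) = 3*z (j(z) = (z + z) + z = 2*z + z = 3*z)
(126 + 250)*j(d) = (126 + 250)*(3*9) = 376*27 = 10152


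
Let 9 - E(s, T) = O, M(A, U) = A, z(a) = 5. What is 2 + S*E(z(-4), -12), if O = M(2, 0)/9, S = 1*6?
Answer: 164/3 ≈ 54.667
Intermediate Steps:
S = 6
O = 2/9 ≈ 0.22222
E(s, T) = 79/9 (E(s, T) = 9 - 1*2/9 = 9 - 2/9 = 79/9)
2 + S*E(z(-4), -12) = 2 + 6*(79/9) = 2 + 158/3 = 164/3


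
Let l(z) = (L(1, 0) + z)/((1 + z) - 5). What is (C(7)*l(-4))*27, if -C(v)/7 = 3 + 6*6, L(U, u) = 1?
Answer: -22113/8 ≈ -2764.1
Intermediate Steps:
C(v) = -273 (C(v) = -7*(3 + 6*6) = -7*(3 + 36) = -7*39 = -273)
l(z) = (1 + z)/(-4 + z) (l(z) = (1 + z)/((1 + z) - 5) = (1 + z)/(-4 + z))
(C(7)*l(-4))*27 = -273*(1 - 4)/(-4 - 4)*27 = -273*(-3)/(-8)*27 = -(-273)*(-3)/8*27 = -273*3/8*27 = -819/8*27 = -22113/8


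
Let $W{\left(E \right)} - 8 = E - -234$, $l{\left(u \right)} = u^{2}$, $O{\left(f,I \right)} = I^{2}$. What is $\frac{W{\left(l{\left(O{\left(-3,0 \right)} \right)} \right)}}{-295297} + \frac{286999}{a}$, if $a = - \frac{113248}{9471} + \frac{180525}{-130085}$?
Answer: $- \frac{20882980767049055303}{971032115075287} \approx -21506.0$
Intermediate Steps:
$a = - \frac{3288323671}{246407007}$ ($a = \left(-113248\right) \frac{1}{9471} + 180525 \left(- \frac{1}{130085}\right) = - \frac{113248}{9471} - \frac{36105}{26017} = - \frac{3288323671}{246407007} \approx -13.345$)
$W{\left(E \right)} = 242 + E$ ($W{\left(E \right)} = 8 + \left(E - -234\right) = 8 + \left(E + 234\right) = 8 + \left(234 + E\right) = 242 + E$)
$\frac{W{\left(l{\left(O{\left(-3,0 \right)} \right)} \right)}}{-295297} + \frac{286999}{a} = \frac{242 + \left(0^{2}\right)^{2}}{-295297} + \frac{286999}{- \frac{3288323671}{246407007}} = \left(242 + 0^{2}\right) \left(- \frac{1}{295297}\right) + 286999 \left(- \frac{246407007}{3288323671}\right) = \left(242 + 0\right) \left(- \frac{1}{295297}\right) - \frac{70718564601993}{3288323671} = 242 \left(- \frac{1}{295297}\right) - \frac{70718564601993}{3288323671} = - \frac{242}{295297} - \frac{70718564601993}{3288323671} = - \frac{20882980767049055303}{971032115075287}$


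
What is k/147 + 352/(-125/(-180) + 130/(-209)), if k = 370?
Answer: 389523506/80115 ≈ 4862.1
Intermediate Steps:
k/147 + 352/(-125/(-180) + 130/(-209)) = 370/147 + 352/(-125/(-180) + 130/(-209)) = 370*(1/147) + 352/(-125*(-1/180) + 130*(-1/209)) = 370/147 + 352/(25/36 - 130/209) = 370/147 + 352/(545/7524) = 370/147 + 352*(7524/545) = 370/147 + 2648448/545 = 389523506/80115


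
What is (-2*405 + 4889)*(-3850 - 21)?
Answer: -15789809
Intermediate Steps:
(-2*405 + 4889)*(-3850 - 21) = (-810 + 4889)*(-3871) = 4079*(-3871) = -15789809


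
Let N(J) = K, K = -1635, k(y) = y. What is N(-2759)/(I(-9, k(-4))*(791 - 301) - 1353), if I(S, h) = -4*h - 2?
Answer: -1635/5507 ≈ -0.29690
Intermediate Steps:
N(J) = -1635
I(S, h) = -2 - 4*h
N(-2759)/(I(-9, k(-4))*(791 - 301) - 1353) = -1635/((-2 - 4*(-4))*(791 - 301) - 1353) = -1635/((-2 + 16)*490 - 1353) = -1635/(14*490 - 1353) = -1635/(6860 - 1353) = -1635/5507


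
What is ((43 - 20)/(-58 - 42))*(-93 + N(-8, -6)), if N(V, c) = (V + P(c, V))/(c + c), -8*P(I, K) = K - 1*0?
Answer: 25507/1200 ≈ 21.256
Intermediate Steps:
P(I, K) = -K/8 (P(I, K) = -(K - 1*0)/8 = -(K + 0)/8 = -K/8)
N(V, c) = 7*V/(16*c) (N(V, c) = (V - V/8)/(c + c) = (7*V/8)/((2*c)) = (7*V/8)*(1/(2*c)) = 7*V/(16*c))
((43 - 20)/(-58 - 42))*(-93 + N(-8, -6)) = ((43 - 20)/(-58 - 42))*(-93 + (7/16)*(-8)/(-6)) = (23/(-100))*(-93 + (7/16)*(-8)*(-1/6)) = (23*(-1/100))*(-93 + 7/12) = -23/100*(-1109/12) = 25507/1200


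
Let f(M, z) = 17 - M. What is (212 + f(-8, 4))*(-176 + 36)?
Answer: -33180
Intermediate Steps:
(212 + f(-8, 4))*(-176 + 36) = (212 + (17 - 1*(-8)))*(-176 + 36) = (212 + (17 + 8))*(-140) = (212 + 25)*(-140) = 237*(-140) = -33180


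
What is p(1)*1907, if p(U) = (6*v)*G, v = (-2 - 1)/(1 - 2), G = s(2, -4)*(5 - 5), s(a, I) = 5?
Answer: 0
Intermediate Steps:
G = 0 (G = 5*(5 - 5) = 5*0 = 0)
v = 3 (v = -3/(-1) = -3*(-1) = 3)
p(U) = 0 (p(U) = (6*3)*0 = 18*0 = 0)
p(1)*1907 = 0*1907 = 0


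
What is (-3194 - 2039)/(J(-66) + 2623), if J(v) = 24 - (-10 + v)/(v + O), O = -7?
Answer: -382009/193155 ≈ -1.9777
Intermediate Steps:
J(v) = 24 - (-10 + v)/(-7 + v) (J(v) = 24 - (-10 + v)/(v - 7) = 24 - (-10 + v)/(-7 + v))
(-3194 - 2039)/(J(-66) + 2623) = (-3194 - 2039)/((-158 + 23*(-66))/(-7 - 66) + 2623) = -5233/((-158 - 1518)/(-73) + 2623) = -5233/(-1/73*(-1676) + 2623) = -5233/(1676/73 + 2623) = -5233/193155/73 = -5233*73/193155 = -382009/193155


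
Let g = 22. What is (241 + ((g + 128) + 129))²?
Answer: 270400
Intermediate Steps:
(241 + ((g + 128) + 129))² = (241 + ((22 + 128) + 129))² = (241 + (150 + 129))² = (241 + 279)² = 520² = 270400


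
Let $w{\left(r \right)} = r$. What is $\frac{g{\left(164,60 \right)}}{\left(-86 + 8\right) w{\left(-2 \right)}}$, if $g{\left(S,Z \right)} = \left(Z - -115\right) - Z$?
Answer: $\frac{115}{156} \approx 0.73718$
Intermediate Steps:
$g{\left(S,Z \right)} = 115$ ($g{\left(S,Z \right)} = \left(Z + 115\right) - Z = \left(115 + Z\right) - Z = 115$)
$\frac{g{\left(164,60 \right)}}{\left(-86 + 8\right) w{\left(-2 \right)}} = \frac{115}{\left(-86 + 8\right) \left(-2\right)} = \frac{115}{\left(-78\right) \left(-2\right)} = \frac{115}{156}$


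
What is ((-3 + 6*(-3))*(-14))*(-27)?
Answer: -7938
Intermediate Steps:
((-3 + 6*(-3))*(-14))*(-27) = ((-3 - 18)*(-14))*(-27) = -21*(-14)*(-27) = 294*(-27) = -7938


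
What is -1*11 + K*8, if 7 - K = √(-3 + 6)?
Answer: 45 - 8*√3 ≈ 31.144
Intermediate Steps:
K = 7 - √3 (K = 7 - √(-3 + 6) = 7 - √3 ≈ 5.2680)
-1*11 + K*8 = -1*11 + (7 - √3)*8 = -11 + (56 - 8*√3) = 45 - 8*√3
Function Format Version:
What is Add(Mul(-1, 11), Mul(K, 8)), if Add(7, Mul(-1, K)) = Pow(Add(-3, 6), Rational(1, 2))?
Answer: Add(45, Mul(-8, Pow(3, Rational(1, 2)))) ≈ 31.144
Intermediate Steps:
K = Add(7, Mul(-1, Pow(3, Rational(1, 2)))) (K = Add(7, Mul(-1, Pow(Add(-3, 6), Rational(1, 2)))) = Add(7, Mul(-1, Pow(3, Rational(1, 2)))) ≈ 5.2680)
Add(Mul(-1, 11), Mul(K, 8)) = Add(Mul(-1, 11), Mul(Add(7, Mul(-1, Pow(3, Rational(1, 2)))), 8)) = Add(-11, Add(56, Mul(-8, Pow(3, Rational(1, 2))))) = Add(45, Mul(-8, Pow(3, Rational(1, 2))))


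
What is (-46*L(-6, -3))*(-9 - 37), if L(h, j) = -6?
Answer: -12696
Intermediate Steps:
(-46*L(-6, -3))*(-9 - 37) = (-46*(-6))*(-9 - 37) = 276*(-46) = -12696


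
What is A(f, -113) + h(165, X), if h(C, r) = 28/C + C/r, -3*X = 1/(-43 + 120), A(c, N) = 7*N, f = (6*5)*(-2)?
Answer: -6419462/165 ≈ -38906.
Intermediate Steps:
f = -60 (f = 30*(-2) = -60)
X = -1/231 (X = -1/(3*(-43 + 120)) = -1/3/77 = -1/3*1/77 = -1/231 ≈ -0.0043290)
A(f, -113) + h(165, X) = 7*(-113) + (28/165 + 165/(-1/231)) = -791 + (28*(1/165) + 165*(-231)) = -791 + (28/165 - 38115) = -791 - 6288947/165 = -6419462/165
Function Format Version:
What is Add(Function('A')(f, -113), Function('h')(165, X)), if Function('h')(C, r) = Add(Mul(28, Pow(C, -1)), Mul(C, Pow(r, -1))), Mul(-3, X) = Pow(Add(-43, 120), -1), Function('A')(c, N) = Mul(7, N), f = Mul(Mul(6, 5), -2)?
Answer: Rational(-6419462, 165) ≈ -38906.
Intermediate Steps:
f = -60 (f = Mul(30, -2) = -60)
X = Rational(-1, 231) (X = Mul(Rational(-1, 3), Pow(Add(-43, 120), -1)) = Mul(Rational(-1, 3), Pow(77, -1)) = Mul(Rational(-1, 3), Rational(1, 77)) = Rational(-1, 231) ≈ -0.0043290)
Add(Function('A')(f, -113), Function('h')(165, X)) = Add(Mul(7, -113), Add(Mul(28, Pow(165, -1)), Mul(165, Pow(Rational(-1, 231), -1)))) = Add(-791, Add(Mul(28, Rational(1, 165)), Mul(165, -231))) = Add(-791, Add(Rational(28, 165), -38115)) = Add(-791, Rational(-6288947, 165)) = Rational(-6419462, 165)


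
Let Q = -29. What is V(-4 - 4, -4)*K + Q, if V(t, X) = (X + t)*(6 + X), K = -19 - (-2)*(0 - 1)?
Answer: 475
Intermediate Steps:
K = -21 (K = -19 - (-2)*(-1) = -19 - 1*2 = -19 - 2 = -21)
V(t, X) = (6 + X)*(X + t)
V(-4 - 4, -4)*K + Q = ((-4)² + 6*(-4) + 6*(-4 - 4) - 4*(-4 - 4))*(-21) - 29 = (16 - 24 + 6*(-8) - 4*(-8))*(-21) - 29 = (16 - 24 - 48 + 32)*(-21) - 29 = -24*(-21) - 29 = 504 - 29 = 475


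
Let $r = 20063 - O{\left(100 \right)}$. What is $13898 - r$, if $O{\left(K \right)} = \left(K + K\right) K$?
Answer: $13835$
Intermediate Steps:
$O{\left(K \right)} = 2 K^{2}$ ($O{\left(K \right)} = 2 K K = 2 K^{2}$)
$r = 63$ ($r = 20063 - 2 \cdot 100^{2} = 20063 - 2 \cdot 10000 = 20063 - 20000 = 63$)
$13898 - r = 13898 - 63 = 13835$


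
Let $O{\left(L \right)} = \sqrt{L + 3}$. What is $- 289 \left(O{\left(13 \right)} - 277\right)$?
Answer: $78897$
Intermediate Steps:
$O{\left(L \right)} = \sqrt{3 + L}$
$- 289 \left(O{\left(13 \right)} - 277\right) = - 289 \left(\sqrt{3 + 13} - 277\right) = - 289 \left(\sqrt{16} - 277\right) = - 289 \left(4 - 277\right) = \left(-289\right) \left(-273\right) = 78897$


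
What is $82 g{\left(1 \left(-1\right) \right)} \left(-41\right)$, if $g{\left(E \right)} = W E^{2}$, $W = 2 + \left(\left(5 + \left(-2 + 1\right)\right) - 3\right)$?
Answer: $-10086$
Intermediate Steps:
$W = 3$ ($W = 2 + \left(\left(5 - 1\right) - 3\right) = 2 + \left(4 - 3\right) = 2 + 1 = 3$)
$g{\left(E \right)} = 3 E^{2}$
$82 g{\left(1 \left(-1\right) \right)} \left(-41\right) = 82 \cdot 3 \left(1 \left(-1\right)\right)^{2} \left(-41\right) = 82 \cdot 3 \left(-1\right)^{2} \left(-41\right) = 82 \cdot 3 \cdot 1 \left(-41\right) = 82 \cdot 3 \left(-41\right) = 246 \left(-41\right) = -10086$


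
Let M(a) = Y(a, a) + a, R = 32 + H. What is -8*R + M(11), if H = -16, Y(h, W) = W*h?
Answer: 4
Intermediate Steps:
R = 16 (R = 32 - 16 = 16)
M(a) = a + a² (M(a) = a*a + a = a² + a = a + a²)
-8*R + M(11) = -8*16 + 11*(1 + 11) = -128 + 11*12 = -128 + 132 = 4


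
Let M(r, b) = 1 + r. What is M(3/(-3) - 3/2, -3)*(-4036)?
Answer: 6054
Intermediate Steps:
M(3/(-3) - 3/2, -3)*(-4036) = (1 + (3/(-3) - 3/2))*(-4036) = (1 + (3*(-⅓) - 3*½))*(-4036) = (1 + (-1 - 3/2))*(-4036) = (1 - 5/2)*(-4036) = -3/2*(-4036) = 6054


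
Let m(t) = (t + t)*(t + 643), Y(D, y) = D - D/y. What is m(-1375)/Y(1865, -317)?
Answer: 21270700/19769 ≈ 1076.0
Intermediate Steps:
Y(D, y) = D - D/y
m(t) = 2*t*(643 + t) (m(t) = (2*t)*(643 + t) = 2*t*(643 + t))
m(-1375)/Y(1865, -317) = (2*(-1375)*(643 - 1375))/(1865 - 1*1865/(-317)) = (2*(-1375)*(-732))/(1865 - 1*1865*(-1/317)) = 2013000/(1865 + 1865/317) = 2013000/(593070/317) = 2013000*(317/593070) = 21270700/19769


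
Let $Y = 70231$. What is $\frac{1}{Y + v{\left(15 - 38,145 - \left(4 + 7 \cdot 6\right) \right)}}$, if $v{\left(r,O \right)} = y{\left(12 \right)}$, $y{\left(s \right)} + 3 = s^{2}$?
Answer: $\frac{1}{70372} \approx 1.421 \cdot 10^{-5}$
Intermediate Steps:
$y{\left(s \right)} = -3 + s^{2}$
$v{\left(r,O \right)} = 141$ ($v{\left(r,O \right)} = -3 + 12^{2} = -3 + 144 = 141$)
$\frac{1}{Y + v{\left(15 - 38,145 - \left(4 + 7 \cdot 6\right) \right)}} = \frac{1}{70231 + 141} = \frac{1}{70372}$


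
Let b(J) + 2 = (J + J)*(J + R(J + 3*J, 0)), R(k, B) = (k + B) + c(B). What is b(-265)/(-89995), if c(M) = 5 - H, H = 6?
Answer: -702778/89995 ≈ -7.8091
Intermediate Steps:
c(M) = -1 (c(M) = 5 - 1*6 = 5 - 6 = -1)
R(k, B) = -1 + B + k (R(k, B) = (k + B) - 1 = (B + k) - 1 = -1 + B + k)
b(J) = -2 + 2*J*(-1 + 5*J) (b(J) = -2 + (J + J)*(J + (-1 + 0 + (J + 3*J))) = -2 + (2*J)*(J + (-1 + 0 + 4*J)) = -2 + (2*J)*(J + (-1 + 4*J)) = -2 + (2*J)*(-1 + 5*J) = -2 + 2*J*(-1 + 5*J))
b(-265)/(-89995) = (-2 - 2*(-265) + 10*(-265)**2)/(-89995) = (-2 + 530 + 10*70225)*(-1/89995) = (-2 + 530 + 702250)*(-1/89995) = 702778*(-1/89995) = -702778/89995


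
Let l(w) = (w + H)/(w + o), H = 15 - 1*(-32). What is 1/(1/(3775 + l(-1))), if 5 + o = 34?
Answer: 52873/14 ≈ 3776.6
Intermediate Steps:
H = 47 (H = 15 + 32 = 47)
o = 29 (o = -5 + 34 = 29)
l(w) = (47 + w)/(29 + w) (l(w) = (w + 47)/(w + 29) = (47 + w)/(29 + w))
1/(1/(3775 + l(-1))) = 1/(1/(3775 + (47 - 1)/(29 - 1))) = 1/(1/(3775 + 46/28)) = 1/(1/(3775 + (1/28)*46)) = 1/(1/(3775 + 23/14)) = 1/(1/(52873/14)) = 1/(14/52873) = 52873/14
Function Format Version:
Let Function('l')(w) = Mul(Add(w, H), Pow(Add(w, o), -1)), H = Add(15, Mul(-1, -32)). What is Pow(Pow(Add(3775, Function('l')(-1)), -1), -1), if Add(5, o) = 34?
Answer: Rational(52873, 14) ≈ 3776.6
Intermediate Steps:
H = 47 (H = Add(15, 32) = 47)
o = 29 (o = Add(-5, 34) = 29)
Function('l')(w) = Mul(Pow(Add(29, w), -1), Add(47, w)) (Function('l')(w) = Mul(Add(w, 47), Pow(Add(w, 29), -1)) = Mul(Add(47, w), Pow(Add(29, w), -1)) = Mul(Pow(Add(29, w), -1), Add(47, w)))
Pow(Pow(Add(3775, Function('l')(-1)), -1), -1) = Pow(Pow(Add(3775, Mul(Pow(Add(29, -1), -1), Add(47, -1))), -1), -1) = Pow(Pow(Add(3775, Mul(Pow(28, -1), 46)), -1), -1) = Pow(Pow(Add(3775, Mul(Rational(1, 28), 46)), -1), -1) = Pow(Pow(Add(3775, Rational(23, 14)), -1), -1) = Pow(Pow(Rational(52873, 14), -1), -1) = Pow(Rational(14, 52873), -1) = Rational(52873, 14)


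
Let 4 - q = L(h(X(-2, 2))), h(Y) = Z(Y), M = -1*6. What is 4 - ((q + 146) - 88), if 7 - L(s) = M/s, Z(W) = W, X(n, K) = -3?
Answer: -53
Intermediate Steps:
M = -6
h(Y) = Y
L(s) = 7 + 6/s (L(s) = 7 - (-6)/s = 7 + 6/s)
q = -1 (q = 4 - (7 + 6/(-3)) = 4 - (7 + 6*(-1/3)) = 4 - (7 - 2) = 4 - 1*5 = 4 - 5 = -1)
4 - ((q + 146) - 88) = 4 - ((-1 + 146) - 88) = 4 - (145 - 88) = 4 - 1*57 = 4 - 57 = -53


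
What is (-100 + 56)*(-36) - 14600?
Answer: -13016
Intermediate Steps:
(-100 + 56)*(-36) - 14600 = -44*(-36) - 14600 = 1584 - 14600 = -13016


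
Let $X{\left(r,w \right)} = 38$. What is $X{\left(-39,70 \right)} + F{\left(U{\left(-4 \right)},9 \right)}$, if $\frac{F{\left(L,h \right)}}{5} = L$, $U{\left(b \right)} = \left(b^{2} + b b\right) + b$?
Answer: $178$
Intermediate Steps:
$U{\left(b \right)} = b + 2 b^{2}$ ($U{\left(b \right)} = \left(b^{2} + b^{2}\right) + b = 2 b^{2} + b = b + 2 b^{2}$)
$F{\left(L,h \right)} = 5 L$
$X{\left(-39,70 \right)} + F{\left(U{\left(-4 \right)},9 \right)} = 38 + 5 \left(- 4 \left(1 + 2 \left(-4\right)\right)\right) = 38 + 5 \left(- 4 \left(1 - 8\right)\right) = 38 + 5 \left(\left(-4\right) \left(-7\right)\right) = 38 + 5 \cdot 28 = 38 + 140 = 178$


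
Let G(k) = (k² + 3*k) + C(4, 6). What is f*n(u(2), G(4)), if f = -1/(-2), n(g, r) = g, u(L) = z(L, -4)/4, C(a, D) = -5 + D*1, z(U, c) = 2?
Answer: ¼ ≈ 0.25000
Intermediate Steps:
C(a, D) = -5 + D
u(L) = ½ (u(L) = 2/4 = 2*(¼) = ½)
G(k) = 1 + k² + 3*k (G(k) = (k² + 3*k) + (-5 + 6) = (k² + 3*k) + 1 = 1 + k² + 3*k)
f = ½ (f = -1*(-½) = ½ ≈ 0.50000)
f*n(u(2), G(4)) = (½)*(½) = ¼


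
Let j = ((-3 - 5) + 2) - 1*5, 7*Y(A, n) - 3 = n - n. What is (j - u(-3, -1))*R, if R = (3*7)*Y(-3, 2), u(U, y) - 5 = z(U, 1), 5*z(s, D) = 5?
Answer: -153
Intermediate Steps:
z(s, D) = 1 (z(s, D) = (⅕)*5 = 1)
Y(A, n) = 3/7 (Y(A, n) = 3/7 + (n - n)/7 = 3/7 + (⅐)*0 = 3/7 + 0 = 3/7)
j = -11 (j = (-8 + 2) - 5 = -6 - 5 = -11)
u(U, y) = 6 (u(U, y) = 5 + 1 = 6)
R = 9 (R = (3*7)*(3/7) = 21*(3/7) = 9)
(j - u(-3, -1))*R = (-11 - 1*6)*9 = (-11 - 6)*9 = -17*9 = -153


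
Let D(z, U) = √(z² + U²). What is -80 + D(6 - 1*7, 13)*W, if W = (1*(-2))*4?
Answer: -80 - 8*√170 ≈ -184.31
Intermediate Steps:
D(z, U) = √(U² + z²)
W = -8 (W = -2*4 = -8)
-80 + D(6 - 1*7, 13)*W = -80 + √(13² + (6 - 1*7)²)*(-8) = -80 + √(169 + (6 - 7)²)*(-8) = -80 + √(169 + (-1)²)*(-8) = -80 + √(169 + 1)*(-8) = -80 + √170*(-8) = -80 - 8*√170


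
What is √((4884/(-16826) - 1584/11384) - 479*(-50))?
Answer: √3432490224479176690/11971699 ≈ 154.76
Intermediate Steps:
√((4884/(-16826) - 1584/11384) - 479*(-50)) = √((4884*(-1/16826) - 1584*1/11384) + 23950) = √((-2442/8413 - 198/1423) + 23950) = √(-5140740/11971699 + 23950) = √(286717050310/11971699) = √3432490224479176690/11971699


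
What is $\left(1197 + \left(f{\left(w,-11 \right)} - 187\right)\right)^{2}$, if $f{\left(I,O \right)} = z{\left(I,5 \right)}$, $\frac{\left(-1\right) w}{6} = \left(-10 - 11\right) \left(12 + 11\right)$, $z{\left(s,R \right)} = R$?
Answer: $1030225$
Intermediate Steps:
$w = 2898$ ($w = - 6 \left(-10 - 11\right) \left(12 + 11\right) = - 6 \left(\left(-21\right) 23\right) = \left(-6\right) \left(-483\right) = 2898$)
$f{\left(I,O \right)} = 5$
$\left(1197 + \left(f{\left(w,-11 \right)} - 187\right)\right)^{2} = \left(1197 + \left(5 - 187\right)\right)^{2} = \left(1197 - 182\right)^{2} = 1015^{2} = 1030225$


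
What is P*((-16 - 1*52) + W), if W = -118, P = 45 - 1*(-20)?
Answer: -12090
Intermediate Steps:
P = 65 (P = 45 + 20 = 65)
P*((-16 - 1*52) + W) = 65*((-16 - 1*52) - 118) = 65*((-16 - 52) - 118) = 65*(-68 - 118) = 65*(-186) = -12090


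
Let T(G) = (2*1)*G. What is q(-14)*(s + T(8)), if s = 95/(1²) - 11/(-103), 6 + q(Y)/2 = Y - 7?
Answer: -617976/103 ≈ -5999.8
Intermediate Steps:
T(G) = 2*G
q(Y) = -26 + 2*Y (q(Y) = -12 + 2*(Y - 7) = -12 + 2*(-7 + Y) = -12 + (-14 + 2*Y) = -26 + 2*Y)
s = 9796/103 (s = 95/1 - 11*(-1/103) = 95*1 + 11/103 = 95 + 11/103 = 9796/103 ≈ 95.107)
q(-14)*(s + T(8)) = (-26 + 2*(-14))*(9796/103 + 2*8) = (-26 - 28)*(9796/103 + 16) = -54*11444/103 = -617976/103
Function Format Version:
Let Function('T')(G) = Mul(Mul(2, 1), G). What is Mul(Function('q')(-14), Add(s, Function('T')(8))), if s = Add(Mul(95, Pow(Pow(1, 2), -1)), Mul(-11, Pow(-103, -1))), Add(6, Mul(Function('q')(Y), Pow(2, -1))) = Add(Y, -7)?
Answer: Rational(-617976, 103) ≈ -5999.8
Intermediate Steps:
Function('T')(G) = Mul(2, G)
Function('q')(Y) = Add(-26, Mul(2, Y)) (Function('q')(Y) = Add(-12, Mul(2, Add(Y, -7))) = Add(-12, Mul(2, Add(-7, Y))) = Add(-12, Add(-14, Mul(2, Y))) = Add(-26, Mul(2, Y)))
s = Rational(9796, 103) (s = Add(Mul(95, Pow(1, -1)), Mul(-11, Rational(-1, 103))) = Add(Mul(95, 1), Rational(11, 103)) = Add(95, Rational(11, 103)) = Rational(9796, 103) ≈ 95.107)
Mul(Function('q')(-14), Add(s, Function('T')(8))) = Mul(Add(-26, Mul(2, -14)), Add(Rational(9796, 103), Mul(2, 8))) = Mul(Add(-26, -28), Add(Rational(9796, 103), 16)) = Mul(-54, Rational(11444, 103)) = Rational(-617976, 103)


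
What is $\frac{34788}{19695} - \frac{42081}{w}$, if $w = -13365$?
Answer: $\frac{2211499}{449955} \approx 4.9149$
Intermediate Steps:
$\frac{34788}{19695} - \frac{42081}{w} = \frac{34788}{19695} - \frac{42081}{-13365} = 34788 \cdot \frac{1}{19695} - - \frac{14027}{4455} = \frac{892}{505} + \frac{14027}{4455} = \frac{2211499}{449955}$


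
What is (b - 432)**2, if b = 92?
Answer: 115600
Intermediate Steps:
(b - 432)**2 = (92 - 432)**2 = (-340)**2 = 115600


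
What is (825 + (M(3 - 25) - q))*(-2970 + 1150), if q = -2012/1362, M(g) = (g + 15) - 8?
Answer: -1005761120/681 ≈ -1.4769e+6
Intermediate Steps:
M(g) = 7 + g (M(g) = (15 + g) - 8 = 7 + g)
q = -1006/681 (q = -2012*1/1362 = -1006/681 ≈ -1.4772)
(825 + (M(3 - 25) - q))*(-2970 + 1150) = (825 + ((7 + (3 - 25)) - 1*(-1006/681)))*(-2970 + 1150) = (825 + ((7 - 22) + 1006/681))*(-1820) = (825 + (-15 + 1006/681))*(-1820) = (825 - 9209/681)*(-1820) = (552616/681)*(-1820) = -1005761120/681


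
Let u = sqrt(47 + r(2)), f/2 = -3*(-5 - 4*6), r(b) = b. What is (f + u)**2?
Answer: 32761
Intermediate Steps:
f = 174 (f = 2*(-3*(-5 - 4*6)) = 2*(-3*(-5 - 24)) = 2*(-3*(-29)) = 2*87 = 174)
u = 7 (u = sqrt(47 + 2) = sqrt(49) = 7)
(f + u)**2 = (174 + 7)**2 = 181**2 = 32761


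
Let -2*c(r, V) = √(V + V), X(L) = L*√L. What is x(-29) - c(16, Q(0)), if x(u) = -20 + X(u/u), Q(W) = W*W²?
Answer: -19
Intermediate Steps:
X(L) = L^(3/2)
Q(W) = W³
c(r, V) = -√2*√V/2 (c(r, V) = -√(V + V)/2 = -√2*√V/2)
x(u) = -19 (x(u) = -20 + (u/u)^(3/2) = -20 + 1^(3/2) = -20 + 1 = -19)
x(-29) - c(16, Q(0)) = -19 - (-1)*√2*√(0³)/2 = -19 - (-1)*√2*√0/2 = -19 - (-1)*√2*0/2 = -19 - 1*0 = -19 + 0 = -19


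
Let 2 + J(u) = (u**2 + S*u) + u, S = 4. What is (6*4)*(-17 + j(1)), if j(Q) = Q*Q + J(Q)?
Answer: -288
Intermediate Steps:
J(u) = -2 + u**2 + 5*u (J(u) = -2 + ((u**2 + 4*u) + u) = -2 + (u**2 + 5*u) = -2 + u**2 + 5*u)
j(Q) = -2 + 2*Q**2 + 5*Q (j(Q) = Q*Q + (-2 + Q**2 + 5*Q) = Q**2 + (-2 + Q**2 + 5*Q) = -2 + 2*Q**2 + 5*Q)
(6*4)*(-17 + j(1)) = (6*4)*(-17 + (-2 + 2*1**2 + 5*1)) = 24*(-17 + (-2 + 2*1 + 5)) = 24*(-17 + (-2 + 2 + 5)) = 24*(-17 + 5) = 24*(-12) = -288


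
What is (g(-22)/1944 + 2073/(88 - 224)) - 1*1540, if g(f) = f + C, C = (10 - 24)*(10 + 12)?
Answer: -17134423/11016 ≈ -1555.4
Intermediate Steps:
C = -308 (C = -14*22 = -308)
g(f) = -308 + f (g(f) = f - 308 = -308 + f)
(g(-22)/1944 + 2073/(88 - 224)) - 1*1540 = ((-308 - 22)/1944 + 2073/(88 - 224)) - 1*1540 = (-330*1/1944 + 2073/(-136)) - 1540 = (-55/324 + 2073*(-1/136)) - 1540 = (-55/324 - 2073/136) - 1540 = -169783/11016 - 1540 = -17134423/11016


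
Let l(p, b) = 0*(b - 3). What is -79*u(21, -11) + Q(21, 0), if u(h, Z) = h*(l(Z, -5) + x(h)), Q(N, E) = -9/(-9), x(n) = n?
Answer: -34838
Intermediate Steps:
l(p, b) = 0 (l(p, b) = 0*(-3 + b) = 0)
Q(N, E) = 1 (Q(N, E) = -9*(-1/9) = 1)
u(h, Z) = h**2 (u(h, Z) = h*(0 + h) = h*h = h**2)
-79*u(21, -11) + Q(21, 0) = -79*21**2 + 1 = -79*441 + 1 = -34839 + 1 = -34838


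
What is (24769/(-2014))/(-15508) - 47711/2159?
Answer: -1490109530361/67432288808 ≈ -22.098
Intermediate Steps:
(24769/(-2014))/(-15508) - 47711/2159 = (24769*(-1/2014))*(-1/15508) - 47711*1/2159 = -24769/2014*(-1/15508) - 47711/2159 = 24769/31233112 - 47711/2159 = -1490109530361/67432288808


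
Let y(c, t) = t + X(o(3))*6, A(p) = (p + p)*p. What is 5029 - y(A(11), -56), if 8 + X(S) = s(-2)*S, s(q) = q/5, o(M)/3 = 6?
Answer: 25881/5 ≈ 5176.2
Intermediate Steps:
o(M) = 18 (o(M) = 3*6 = 18)
s(q) = q/5 (s(q) = q*(⅕) = q/5)
X(S) = -8 - 2*S/5 (X(S) = -8 + ((⅕)*(-2))*S = -8 - 2*S/5)
A(p) = 2*p² (A(p) = (2*p)*p = 2*p²)
y(c, t) = -456/5 + t (y(c, t) = t + (-8 - ⅖*18)*6 = t + (-8 - 36/5)*6 = t - 76/5*6 = t - 456/5 = -456/5 + t)
5029 - y(A(11), -56) = 5029 - (-456/5 - 56) = 5029 - 1*(-736/5) = 5029 + 736/5 = 25881/5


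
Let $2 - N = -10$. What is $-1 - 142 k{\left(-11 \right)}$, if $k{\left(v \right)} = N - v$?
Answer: $-3267$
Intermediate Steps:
$N = 12$ ($N = 2 - -10 = 2 + 10 = 12$)
$k{\left(v \right)} = 12 - v$
$-1 - 142 k{\left(-11 \right)} = -1 - 142 \left(12 - -11\right) = -1 - 142 \left(12 + 11\right) = -1 - 3266 = -3267$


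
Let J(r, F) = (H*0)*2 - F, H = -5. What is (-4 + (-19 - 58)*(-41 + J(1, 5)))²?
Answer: 12517444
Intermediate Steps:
J(r, F) = -F (J(r, F) = -5*0*2 - F = 0*2 - F = 0 - F = -F)
(-4 + (-19 - 58)*(-41 + J(1, 5)))² = (-4 + (-19 - 58)*(-41 - 1*5))² = (-4 - 77*(-41 - 5))² = (-4 - 77*(-46))² = (-4 + 3542)² = 3538² = 12517444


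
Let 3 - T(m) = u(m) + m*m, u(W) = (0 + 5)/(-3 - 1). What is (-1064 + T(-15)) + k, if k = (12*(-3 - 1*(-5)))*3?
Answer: -4851/4 ≈ -1212.8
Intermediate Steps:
u(W) = -5/4 (u(W) = 5/(-4) = 5*(-1/4) = -5/4)
k = 72 (k = (12*(-3 + 5))*3 = (12*2)*3 = 24*3 = 72)
T(m) = 17/4 - m**2 (T(m) = 3 - (-5/4 + m*m) = 3 - (-5/4 + m**2) = 3 + (5/4 - m**2) = 17/4 - m**2)
(-1064 + T(-15)) + k = (-1064 + (17/4 - 1*(-15)**2)) + 72 = (-1064 + (17/4 - 1*225)) + 72 = (-1064 + (17/4 - 225)) + 72 = (-1064 - 883/4) + 72 = -5139/4 + 72 = -4851/4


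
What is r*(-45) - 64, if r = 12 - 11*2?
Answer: 386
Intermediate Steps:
r = -10 (r = 12 - 22 = -10)
r*(-45) - 64 = -10*(-45) - 64 = 450 - 64 = 386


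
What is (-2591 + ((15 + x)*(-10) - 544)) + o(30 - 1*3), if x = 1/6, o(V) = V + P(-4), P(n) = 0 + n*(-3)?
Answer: -9743/3 ≈ -3247.7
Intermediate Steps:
P(n) = -3*n (P(n) = 0 - 3*n = -3*n)
o(V) = 12 + V (o(V) = V - 3*(-4) = V + 12 = 12 + V)
x = ⅙ ≈ 0.16667
(-2591 + ((15 + x)*(-10) - 544)) + o(30 - 1*3) = (-2591 + ((15 + ⅙)*(-10) - 544)) + (12 + (30 - 1*3)) = (-2591 + ((91/6)*(-10) - 544)) + (12 + (30 - 3)) = (-2591 + (-455/3 - 544)) + (12 + 27) = (-2591 - 2087/3) + 39 = -9860/3 + 39 = -9743/3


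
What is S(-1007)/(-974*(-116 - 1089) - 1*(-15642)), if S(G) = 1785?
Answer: 1785/1189312 ≈ 0.0015009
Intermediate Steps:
S(-1007)/(-974*(-116 - 1089) - 1*(-15642)) = 1785/(-974*(-116 - 1089) - 1*(-15642)) = 1785/(-974*(-1205) + 15642) = 1785/(1173670 + 15642) = 1785/1189312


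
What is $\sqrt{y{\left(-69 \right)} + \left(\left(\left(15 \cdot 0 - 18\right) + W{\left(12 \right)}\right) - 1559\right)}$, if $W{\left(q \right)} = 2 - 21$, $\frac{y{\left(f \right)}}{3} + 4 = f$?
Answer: $11 i \sqrt{15} \approx 42.603 i$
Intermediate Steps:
$y{\left(f \right)} = -12 + 3 f$
$W{\left(q \right)} = -19$ ($W{\left(q \right)} = 2 - 21 = -19$)
$\sqrt{y{\left(-69 \right)} + \left(\left(\left(15 \cdot 0 - 18\right) + W{\left(12 \right)}\right) - 1559\right)} = \sqrt{\left(-12 + 3 \left(-69\right)\right) + \left(\left(\left(15 \cdot 0 - 18\right) - 19\right) - 1559\right)} = \sqrt{\left(-12 - 207\right) + \left(\left(\left(0 - 18\right) - 19\right) - 1559\right)} = \sqrt{-219 - 1596} = \sqrt{-1815} = 11 i \sqrt{15}$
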